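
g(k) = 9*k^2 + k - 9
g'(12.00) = 217.00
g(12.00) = 1299.00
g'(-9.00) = -161.00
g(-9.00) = 711.00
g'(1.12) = 21.16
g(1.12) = 3.41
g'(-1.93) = -33.74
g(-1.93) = 22.59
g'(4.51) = 82.18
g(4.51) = 178.57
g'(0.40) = 8.20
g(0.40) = -7.16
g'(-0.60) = -9.80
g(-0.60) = -6.36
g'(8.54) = 154.72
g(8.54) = 655.92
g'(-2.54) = -44.72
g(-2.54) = 46.52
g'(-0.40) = -6.20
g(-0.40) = -7.96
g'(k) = 18*k + 1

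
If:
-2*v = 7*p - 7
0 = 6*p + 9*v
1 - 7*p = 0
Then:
No Solution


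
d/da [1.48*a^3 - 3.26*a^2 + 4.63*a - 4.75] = 4.44*a^2 - 6.52*a + 4.63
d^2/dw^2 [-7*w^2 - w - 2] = -14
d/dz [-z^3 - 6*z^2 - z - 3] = -3*z^2 - 12*z - 1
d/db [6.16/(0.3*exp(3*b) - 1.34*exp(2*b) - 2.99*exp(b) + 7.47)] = (-5.544*exp(2*b) + 16.5088*exp(b) + 18.4184)*exp(b)/(0.3*exp(3*b) - 1.34*exp(2*b) - 2.99*exp(b) + 7.47)^2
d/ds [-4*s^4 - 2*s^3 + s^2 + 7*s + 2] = -16*s^3 - 6*s^2 + 2*s + 7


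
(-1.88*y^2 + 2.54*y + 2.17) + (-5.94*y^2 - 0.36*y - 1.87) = -7.82*y^2 + 2.18*y + 0.3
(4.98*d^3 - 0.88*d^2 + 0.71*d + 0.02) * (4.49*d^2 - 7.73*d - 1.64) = 22.3602*d^5 - 42.4466*d^4 + 1.8231*d^3 - 3.9553*d^2 - 1.319*d - 0.0328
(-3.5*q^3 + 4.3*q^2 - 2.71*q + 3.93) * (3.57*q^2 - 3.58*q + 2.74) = -12.495*q^5 + 27.881*q^4 - 34.6587*q^3 + 35.5139*q^2 - 21.4948*q + 10.7682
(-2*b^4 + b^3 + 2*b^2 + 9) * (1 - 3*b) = 6*b^5 - 5*b^4 - 5*b^3 + 2*b^2 - 27*b + 9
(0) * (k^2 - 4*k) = 0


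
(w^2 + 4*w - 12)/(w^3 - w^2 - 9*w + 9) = (w^2 + 4*w - 12)/(w^3 - w^2 - 9*w + 9)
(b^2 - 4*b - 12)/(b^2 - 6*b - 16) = (b - 6)/(b - 8)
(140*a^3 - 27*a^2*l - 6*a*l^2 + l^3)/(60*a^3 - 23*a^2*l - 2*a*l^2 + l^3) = (7*a - l)/(3*a - l)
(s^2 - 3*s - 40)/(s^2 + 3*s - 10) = (s - 8)/(s - 2)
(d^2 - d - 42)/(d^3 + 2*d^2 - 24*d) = (d - 7)/(d*(d - 4))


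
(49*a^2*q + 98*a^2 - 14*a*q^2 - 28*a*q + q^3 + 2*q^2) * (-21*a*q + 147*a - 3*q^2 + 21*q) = -1029*a^3*q^2 + 5145*a^3*q + 14406*a^3 + 147*a^2*q^3 - 735*a^2*q^2 - 2058*a^2*q + 21*a*q^4 - 105*a*q^3 - 294*a*q^2 - 3*q^5 + 15*q^4 + 42*q^3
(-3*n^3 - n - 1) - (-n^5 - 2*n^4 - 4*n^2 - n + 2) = n^5 + 2*n^4 - 3*n^3 + 4*n^2 - 3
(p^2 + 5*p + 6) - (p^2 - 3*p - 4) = 8*p + 10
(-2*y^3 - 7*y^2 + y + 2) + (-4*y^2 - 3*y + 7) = -2*y^3 - 11*y^2 - 2*y + 9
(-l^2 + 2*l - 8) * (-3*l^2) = 3*l^4 - 6*l^3 + 24*l^2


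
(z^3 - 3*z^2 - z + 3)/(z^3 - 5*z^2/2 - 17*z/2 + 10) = 2*(z^2 - 2*z - 3)/(2*z^2 - 3*z - 20)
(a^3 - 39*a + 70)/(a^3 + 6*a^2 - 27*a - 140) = (a - 2)/(a + 4)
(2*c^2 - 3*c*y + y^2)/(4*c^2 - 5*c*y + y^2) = (-2*c + y)/(-4*c + y)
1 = 1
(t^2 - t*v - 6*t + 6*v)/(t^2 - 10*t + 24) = (t - v)/(t - 4)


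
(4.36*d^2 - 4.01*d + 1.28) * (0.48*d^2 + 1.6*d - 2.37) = 2.0928*d^4 + 5.0512*d^3 - 16.1348*d^2 + 11.5517*d - 3.0336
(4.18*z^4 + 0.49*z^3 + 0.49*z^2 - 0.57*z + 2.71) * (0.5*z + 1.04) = 2.09*z^5 + 4.5922*z^4 + 0.7546*z^3 + 0.2246*z^2 + 0.7622*z + 2.8184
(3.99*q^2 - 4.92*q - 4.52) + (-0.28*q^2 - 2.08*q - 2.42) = 3.71*q^2 - 7.0*q - 6.94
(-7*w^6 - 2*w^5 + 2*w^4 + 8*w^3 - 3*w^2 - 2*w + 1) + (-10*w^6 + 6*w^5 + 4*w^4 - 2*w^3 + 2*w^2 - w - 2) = -17*w^6 + 4*w^5 + 6*w^4 + 6*w^3 - w^2 - 3*w - 1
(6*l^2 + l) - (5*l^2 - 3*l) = l^2 + 4*l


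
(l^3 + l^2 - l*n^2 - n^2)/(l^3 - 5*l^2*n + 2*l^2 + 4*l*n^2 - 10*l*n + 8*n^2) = (l^2 + l*n + l + n)/(l^2 - 4*l*n + 2*l - 8*n)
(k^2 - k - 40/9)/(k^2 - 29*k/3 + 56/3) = (k + 5/3)/(k - 7)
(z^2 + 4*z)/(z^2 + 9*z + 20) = z/(z + 5)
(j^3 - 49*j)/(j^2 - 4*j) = (j^2 - 49)/(j - 4)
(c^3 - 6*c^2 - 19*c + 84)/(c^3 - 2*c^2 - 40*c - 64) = (c^2 - 10*c + 21)/(c^2 - 6*c - 16)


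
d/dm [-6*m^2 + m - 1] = 1 - 12*m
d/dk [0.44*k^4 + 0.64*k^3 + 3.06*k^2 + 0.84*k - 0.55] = 1.76*k^3 + 1.92*k^2 + 6.12*k + 0.84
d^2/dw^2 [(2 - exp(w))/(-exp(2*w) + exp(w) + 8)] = (exp(4*w) - 7*exp(3*w) + 54*exp(2*w) - 74*exp(w) + 80)*exp(w)/(exp(6*w) - 3*exp(5*w) - 21*exp(4*w) + 47*exp(3*w) + 168*exp(2*w) - 192*exp(w) - 512)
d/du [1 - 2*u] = -2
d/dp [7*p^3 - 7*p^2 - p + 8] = 21*p^2 - 14*p - 1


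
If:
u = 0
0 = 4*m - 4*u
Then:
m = 0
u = 0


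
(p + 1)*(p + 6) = p^2 + 7*p + 6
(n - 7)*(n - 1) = n^2 - 8*n + 7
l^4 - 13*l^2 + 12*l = l*(l - 3)*(l - 1)*(l + 4)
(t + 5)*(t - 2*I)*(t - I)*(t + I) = t^4 + 5*t^3 - 2*I*t^3 + t^2 - 10*I*t^2 + 5*t - 2*I*t - 10*I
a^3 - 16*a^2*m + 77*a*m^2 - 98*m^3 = (a - 7*m)^2*(a - 2*m)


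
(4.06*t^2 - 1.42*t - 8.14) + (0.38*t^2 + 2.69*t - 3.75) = 4.44*t^2 + 1.27*t - 11.89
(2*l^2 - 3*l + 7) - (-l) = 2*l^2 - 2*l + 7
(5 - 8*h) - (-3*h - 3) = 8 - 5*h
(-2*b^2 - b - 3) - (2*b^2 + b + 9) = -4*b^2 - 2*b - 12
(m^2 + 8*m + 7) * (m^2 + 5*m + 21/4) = m^4 + 13*m^3 + 209*m^2/4 + 77*m + 147/4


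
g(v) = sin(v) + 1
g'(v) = cos(v)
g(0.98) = 1.83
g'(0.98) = 0.56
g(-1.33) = 0.03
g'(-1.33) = 0.24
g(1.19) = 1.93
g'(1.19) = 0.37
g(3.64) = 0.52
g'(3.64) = -0.88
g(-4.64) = 2.00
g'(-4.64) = -0.07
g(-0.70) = 0.36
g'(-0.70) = 0.76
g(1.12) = 1.90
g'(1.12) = 0.44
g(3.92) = 0.30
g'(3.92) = -0.71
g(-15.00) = 0.35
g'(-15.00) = -0.76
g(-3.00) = 0.86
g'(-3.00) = -0.99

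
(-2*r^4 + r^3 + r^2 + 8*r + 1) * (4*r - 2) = -8*r^5 + 8*r^4 + 2*r^3 + 30*r^2 - 12*r - 2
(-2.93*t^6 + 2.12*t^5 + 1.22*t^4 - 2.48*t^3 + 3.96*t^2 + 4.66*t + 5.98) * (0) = 0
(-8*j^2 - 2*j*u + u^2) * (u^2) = -8*j^2*u^2 - 2*j*u^3 + u^4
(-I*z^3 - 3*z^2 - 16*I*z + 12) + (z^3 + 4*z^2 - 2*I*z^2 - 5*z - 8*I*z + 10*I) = z^3 - I*z^3 + z^2 - 2*I*z^2 - 5*z - 24*I*z + 12 + 10*I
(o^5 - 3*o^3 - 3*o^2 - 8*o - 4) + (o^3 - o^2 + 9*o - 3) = o^5 - 2*o^3 - 4*o^2 + o - 7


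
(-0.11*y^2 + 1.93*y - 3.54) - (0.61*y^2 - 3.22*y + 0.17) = -0.72*y^2 + 5.15*y - 3.71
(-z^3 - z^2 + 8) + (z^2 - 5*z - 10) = -z^3 - 5*z - 2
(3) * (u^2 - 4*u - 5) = 3*u^2 - 12*u - 15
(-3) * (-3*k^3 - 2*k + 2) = 9*k^3 + 6*k - 6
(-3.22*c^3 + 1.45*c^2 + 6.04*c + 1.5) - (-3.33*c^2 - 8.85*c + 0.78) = -3.22*c^3 + 4.78*c^2 + 14.89*c + 0.72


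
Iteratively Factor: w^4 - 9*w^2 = (w - 3)*(w^3 + 3*w^2) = w*(w - 3)*(w^2 + 3*w) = w*(w - 3)*(w + 3)*(w)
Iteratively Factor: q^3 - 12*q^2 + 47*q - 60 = (q - 5)*(q^2 - 7*q + 12) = (q - 5)*(q - 4)*(q - 3)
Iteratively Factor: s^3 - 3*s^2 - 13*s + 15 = (s - 1)*(s^2 - 2*s - 15) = (s - 1)*(s + 3)*(s - 5)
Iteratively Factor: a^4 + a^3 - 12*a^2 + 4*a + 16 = (a + 4)*(a^3 - 3*a^2 + 4) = (a + 1)*(a + 4)*(a^2 - 4*a + 4) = (a - 2)*(a + 1)*(a + 4)*(a - 2)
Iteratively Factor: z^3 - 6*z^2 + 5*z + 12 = (z + 1)*(z^2 - 7*z + 12) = (z - 4)*(z + 1)*(z - 3)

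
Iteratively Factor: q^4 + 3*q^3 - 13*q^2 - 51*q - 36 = (q - 4)*(q^3 + 7*q^2 + 15*q + 9) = (q - 4)*(q + 3)*(q^2 + 4*q + 3) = (q - 4)*(q + 3)^2*(q + 1)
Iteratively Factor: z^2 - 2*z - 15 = (z + 3)*(z - 5)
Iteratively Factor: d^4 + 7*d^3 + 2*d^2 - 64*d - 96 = (d + 2)*(d^3 + 5*d^2 - 8*d - 48) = (d - 3)*(d + 2)*(d^2 + 8*d + 16) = (d - 3)*(d + 2)*(d + 4)*(d + 4)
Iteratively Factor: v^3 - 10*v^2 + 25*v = (v - 5)*(v^2 - 5*v) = (v - 5)^2*(v)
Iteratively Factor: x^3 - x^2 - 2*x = (x + 1)*(x^2 - 2*x) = x*(x + 1)*(x - 2)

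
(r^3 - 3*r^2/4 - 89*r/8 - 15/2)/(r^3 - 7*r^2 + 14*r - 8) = (8*r^2 + 26*r + 15)/(8*(r^2 - 3*r + 2))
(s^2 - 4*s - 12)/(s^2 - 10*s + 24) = (s + 2)/(s - 4)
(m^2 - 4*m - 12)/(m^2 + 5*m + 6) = (m - 6)/(m + 3)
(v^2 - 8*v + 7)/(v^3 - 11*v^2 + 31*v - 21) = 1/(v - 3)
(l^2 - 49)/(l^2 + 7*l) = (l - 7)/l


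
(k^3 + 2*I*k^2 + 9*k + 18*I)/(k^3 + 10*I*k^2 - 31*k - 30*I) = (k - 3*I)/(k + 5*I)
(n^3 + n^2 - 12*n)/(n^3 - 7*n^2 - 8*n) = (-n^2 - n + 12)/(-n^2 + 7*n + 8)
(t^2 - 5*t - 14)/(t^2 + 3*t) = (t^2 - 5*t - 14)/(t*(t + 3))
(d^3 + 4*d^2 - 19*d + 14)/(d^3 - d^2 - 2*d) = (d^2 + 6*d - 7)/(d*(d + 1))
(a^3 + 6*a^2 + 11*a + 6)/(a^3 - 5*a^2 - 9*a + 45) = (a^2 + 3*a + 2)/(a^2 - 8*a + 15)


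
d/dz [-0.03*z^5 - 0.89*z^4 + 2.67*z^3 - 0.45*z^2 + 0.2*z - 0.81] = -0.15*z^4 - 3.56*z^3 + 8.01*z^2 - 0.9*z + 0.2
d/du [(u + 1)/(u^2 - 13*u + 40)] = (u^2 - 13*u - (u + 1)*(2*u - 13) + 40)/(u^2 - 13*u + 40)^2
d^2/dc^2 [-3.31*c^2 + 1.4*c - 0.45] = -6.62000000000000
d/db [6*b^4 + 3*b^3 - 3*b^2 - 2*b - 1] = 24*b^3 + 9*b^2 - 6*b - 2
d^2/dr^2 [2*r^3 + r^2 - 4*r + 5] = 12*r + 2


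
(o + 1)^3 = o^3 + 3*o^2 + 3*o + 1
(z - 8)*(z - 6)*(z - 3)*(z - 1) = z^4 - 18*z^3 + 107*z^2 - 234*z + 144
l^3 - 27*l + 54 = (l - 3)^2*(l + 6)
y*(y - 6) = y^2 - 6*y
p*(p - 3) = p^2 - 3*p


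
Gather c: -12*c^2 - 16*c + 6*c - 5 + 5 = -12*c^2 - 10*c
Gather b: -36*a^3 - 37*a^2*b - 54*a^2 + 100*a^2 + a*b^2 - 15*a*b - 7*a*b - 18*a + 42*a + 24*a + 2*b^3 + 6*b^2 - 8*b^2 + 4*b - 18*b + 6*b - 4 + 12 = -36*a^3 + 46*a^2 + 48*a + 2*b^3 + b^2*(a - 2) + b*(-37*a^2 - 22*a - 8) + 8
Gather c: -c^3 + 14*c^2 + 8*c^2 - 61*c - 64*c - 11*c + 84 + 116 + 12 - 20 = -c^3 + 22*c^2 - 136*c + 192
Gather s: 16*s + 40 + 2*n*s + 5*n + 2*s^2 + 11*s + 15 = 5*n + 2*s^2 + s*(2*n + 27) + 55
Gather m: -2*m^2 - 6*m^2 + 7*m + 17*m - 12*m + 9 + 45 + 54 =-8*m^2 + 12*m + 108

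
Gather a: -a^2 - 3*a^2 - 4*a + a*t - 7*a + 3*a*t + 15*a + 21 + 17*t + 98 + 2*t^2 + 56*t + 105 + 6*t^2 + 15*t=-4*a^2 + a*(4*t + 4) + 8*t^2 + 88*t + 224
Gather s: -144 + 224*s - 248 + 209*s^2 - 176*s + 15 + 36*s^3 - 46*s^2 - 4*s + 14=36*s^3 + 163*s^2 + 44*s - 363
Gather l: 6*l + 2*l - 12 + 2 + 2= 8*l - 8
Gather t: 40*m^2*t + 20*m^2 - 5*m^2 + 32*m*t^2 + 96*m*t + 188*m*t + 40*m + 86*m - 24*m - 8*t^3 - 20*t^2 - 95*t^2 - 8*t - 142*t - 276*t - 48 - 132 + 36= 15*m^2 + 102*m - 8*t^3 + t^2*(32*m - 115) + t*(40*m^2 + 284*m - 426) - 144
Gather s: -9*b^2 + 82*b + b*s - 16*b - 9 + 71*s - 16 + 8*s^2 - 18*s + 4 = -9*b^2 + 66*b + 8*s^2 + s*(b + 53) - 21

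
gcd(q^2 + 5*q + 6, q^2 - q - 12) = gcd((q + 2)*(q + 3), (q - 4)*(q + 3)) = q + 3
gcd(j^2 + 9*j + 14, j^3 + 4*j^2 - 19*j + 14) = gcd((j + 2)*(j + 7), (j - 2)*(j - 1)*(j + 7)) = j + 7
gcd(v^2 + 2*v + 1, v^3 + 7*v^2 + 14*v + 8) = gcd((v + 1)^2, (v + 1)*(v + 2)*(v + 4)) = v + 1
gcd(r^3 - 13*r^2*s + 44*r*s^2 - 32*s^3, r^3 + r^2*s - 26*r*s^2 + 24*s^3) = r^2 - 5*r*s + 4*s^2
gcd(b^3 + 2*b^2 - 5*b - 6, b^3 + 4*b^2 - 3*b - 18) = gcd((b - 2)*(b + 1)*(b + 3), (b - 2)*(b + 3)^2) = b^2 + b - 6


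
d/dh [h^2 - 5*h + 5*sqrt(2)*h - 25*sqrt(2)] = 2*h - 5 + 5*sqrt(2)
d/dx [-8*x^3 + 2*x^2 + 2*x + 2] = -24*x^2 + 4*x + 2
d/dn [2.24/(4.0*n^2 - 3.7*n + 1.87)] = (8.288 - 17.92*n)/(4.0*n^2 - 3.7*n + 1.87)^2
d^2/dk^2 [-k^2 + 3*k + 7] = -2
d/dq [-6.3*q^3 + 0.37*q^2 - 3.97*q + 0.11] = -18.9*q^2 + 0.74*q - 3.97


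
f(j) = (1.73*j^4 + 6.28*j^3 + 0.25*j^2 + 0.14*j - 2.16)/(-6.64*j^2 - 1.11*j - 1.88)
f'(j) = (13.28*j + 1.11)*(1.73*j^4 + 6.28*j^3 + 0.25*j^2 + 0.14*j - 2.16)/(-6.64*j^2 - 1.11*j - 1.88)^2 + (6.92*j^3 + 18.84*j^2 + 0.5*j + 0.14)/(-6.64*j^2 - 1.11*j - 1.88) = (-22.9744*j^5 - 47.4601*j^4 - 26.9512*j^3 - 34.7671*j^2 - 29.6248*j - 2.6608)/(44.0896*j^4 + 14.7408*j^3 + 26.1985*j^2 + 4.1736*j + 3.5344)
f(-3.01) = 0.50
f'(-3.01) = 0.66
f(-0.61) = 0.91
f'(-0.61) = 0.29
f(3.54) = -6.20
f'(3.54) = -2.77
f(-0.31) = 1.08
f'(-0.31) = 0.76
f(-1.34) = 0.93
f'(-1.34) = -0.09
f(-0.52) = 0.94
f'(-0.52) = 0.47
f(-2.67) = 0.70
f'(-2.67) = 0.49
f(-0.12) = 1.19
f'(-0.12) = 0.13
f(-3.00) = 0.51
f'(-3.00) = 0.66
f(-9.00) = -12.82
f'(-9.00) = 3.79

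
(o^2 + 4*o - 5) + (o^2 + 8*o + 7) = 2*o^2 + 12*o + 2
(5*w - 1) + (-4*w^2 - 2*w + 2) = -4*w^2 + 3*w + 1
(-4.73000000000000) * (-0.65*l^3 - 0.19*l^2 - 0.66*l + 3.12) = 3.0745*l^3 + 0.8987*l^2 + 3.1218*l - 14.7576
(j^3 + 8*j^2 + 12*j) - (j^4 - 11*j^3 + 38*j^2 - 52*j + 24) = -j^4 + 12*j^3 - 30*j^2 + 64*j - 24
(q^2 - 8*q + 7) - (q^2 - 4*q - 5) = 12 - 4*q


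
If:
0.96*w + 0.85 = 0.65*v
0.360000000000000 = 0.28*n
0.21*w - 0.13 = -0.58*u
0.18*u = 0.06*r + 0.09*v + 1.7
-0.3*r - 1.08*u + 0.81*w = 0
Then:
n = 1.29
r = -16.60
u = 1.65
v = -4.52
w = -3.94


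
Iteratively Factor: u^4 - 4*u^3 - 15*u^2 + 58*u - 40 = (u - 1)*(u^3 - 3*u^2 - 18*u + 40) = (u - 1)*(u + 4)*(u^2 - 7*u + 10) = (u - 2)*(u - 1)*(u + 4)*(u - 5)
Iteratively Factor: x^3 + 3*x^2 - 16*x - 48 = (x - 4)*(x^2 + 7*x + 12) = (x - 4)*(x + 4)*(x + 3)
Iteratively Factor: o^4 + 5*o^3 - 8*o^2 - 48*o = (o - 3)*(o^3 + 8*o^2 + 16*o) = o*(o - 3)*(o^2 + 8*o + 16) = o*(o - 3)*(o + 4)*(o + 4)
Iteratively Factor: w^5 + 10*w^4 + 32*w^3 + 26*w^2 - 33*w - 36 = (w + 3)*(w^4 + 7*w^3 + 11*w^2 - 7*w - 12) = (w + 3)^2*(w^3 + 4*w^2 - w - 4) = (w - 1)*(w + 3)^2*(w^2 + 5*w + 4) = (w - 1)*(w + 1)*(w + 3)^2*(w + 4)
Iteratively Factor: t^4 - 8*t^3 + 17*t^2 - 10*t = (t - 1)*(t^3 - 7*t^2 + 10*t) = (t - 2)*(t - 1)*(t^2 - 5*t) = (t - 5)*(t - 2)*(t - 1)*(t)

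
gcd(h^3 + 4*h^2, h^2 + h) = h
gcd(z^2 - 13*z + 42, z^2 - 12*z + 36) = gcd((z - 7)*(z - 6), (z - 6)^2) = z - 6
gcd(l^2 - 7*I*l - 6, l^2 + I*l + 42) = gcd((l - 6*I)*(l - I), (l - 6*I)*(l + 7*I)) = l - 6*I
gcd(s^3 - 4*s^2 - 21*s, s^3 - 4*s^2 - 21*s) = s^3 - 4*s^2 - 21*s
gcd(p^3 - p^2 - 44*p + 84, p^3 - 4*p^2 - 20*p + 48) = p^2 - 8*p + 12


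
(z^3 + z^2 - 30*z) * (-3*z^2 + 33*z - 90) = -3*z^5 + 30*z^4 + 33*z^3 - 1080*z^2 + 2700*z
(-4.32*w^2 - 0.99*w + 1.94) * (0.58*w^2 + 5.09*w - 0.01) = -2.5056*w^4 - 22.563*w^3 - 3.8707*w^2 + 9.8845*w - 0.0194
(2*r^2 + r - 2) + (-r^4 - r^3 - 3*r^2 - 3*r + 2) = -r^4 - r^3 - r^2 - 2*r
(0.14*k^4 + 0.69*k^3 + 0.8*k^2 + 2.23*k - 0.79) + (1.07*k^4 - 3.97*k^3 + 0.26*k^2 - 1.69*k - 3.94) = 1.21*k^4 - 3.28*k^3 + 1.06*k^2 + 0.54*k - 4.73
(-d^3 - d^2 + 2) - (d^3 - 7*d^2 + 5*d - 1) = -2*d^3 + 6*d^2 - 5*d + 3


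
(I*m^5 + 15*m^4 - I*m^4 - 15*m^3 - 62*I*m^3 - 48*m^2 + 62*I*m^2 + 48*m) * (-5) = -5*I*m^5 - 75*m^4 + 5*I*m^4 + 75*m^3 + 310*I*m^3 + 240*m^2 - 310*I*m^2 - 240*m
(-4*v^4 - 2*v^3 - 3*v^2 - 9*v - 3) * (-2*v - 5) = 8*v^5 + 24*v^4 + 16*v^3 + 33*v^2 + 51*v + 15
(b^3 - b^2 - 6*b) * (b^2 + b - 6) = b^5 - 13*b^3 + 36*b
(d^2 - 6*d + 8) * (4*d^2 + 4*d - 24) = 4*d^4 - 20*d^3 - 16*d^2 + 176*d - 192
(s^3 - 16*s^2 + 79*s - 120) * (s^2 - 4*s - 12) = s^5 - 20*s^4 + 131*s^3 - 244*s^2 - 468*s + 1440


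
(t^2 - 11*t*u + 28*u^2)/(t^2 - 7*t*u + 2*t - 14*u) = (t - 4*u)/(t + 2)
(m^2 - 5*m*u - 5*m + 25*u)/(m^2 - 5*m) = (m - 5*u)/m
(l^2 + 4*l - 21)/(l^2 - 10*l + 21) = (l + 7)/(l - 7)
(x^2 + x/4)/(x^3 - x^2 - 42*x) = (x + 1/4)/(x^2 - x - 42)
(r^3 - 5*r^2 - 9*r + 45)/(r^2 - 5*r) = r - 9/r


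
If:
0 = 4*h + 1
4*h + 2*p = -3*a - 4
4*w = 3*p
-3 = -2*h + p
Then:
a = 4/3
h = -1/4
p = -7/2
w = -21/8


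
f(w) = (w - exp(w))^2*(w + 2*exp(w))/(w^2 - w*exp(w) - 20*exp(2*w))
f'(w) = (2 - 2*exp(w))*(w - exp(w))*(w + 2*exp(w))/(w^2 - w*exp(w) - 20*exp(2*w)) + (w - exp(w))^2*(w + 2*exp(w))*(w*exp(w) - 2*w + 40*exp(2*w) + exp(w))/(w^2 - w*exp(w) - 20*exp(2*w))^2 + (w - exp(w))^2*(2*exp(w) + 1)/(w^2 - w*exp(w) - 20*exp(2*w)) = (w - exp(w))*((w - exp(w))*(w + 2*exp(w))*(w*exp(w) - 2*w + 40*exp(2*w) + exp(w)) + (-2*(1 - exp(w))*(w + 2*exp(w)) - (w - exp(w))*(2*exp(w) + 1))*(-w^2 + w*exp(w) + 20*exp(2*w)))/(-w^2 + w*exp(w) + 20*exp(2*w))^2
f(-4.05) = -4.03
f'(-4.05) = 1.01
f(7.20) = -132.83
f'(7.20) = -133.79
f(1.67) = -0.29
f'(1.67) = -0.38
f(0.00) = -0.10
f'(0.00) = 0.06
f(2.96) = -1.48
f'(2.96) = -1.77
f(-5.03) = -5.02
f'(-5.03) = 1.01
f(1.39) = -0.20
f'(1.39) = -0.25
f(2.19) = -0.57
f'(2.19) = -0.73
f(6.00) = -39.41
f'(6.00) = -40.19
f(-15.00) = -15.00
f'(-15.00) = 1.00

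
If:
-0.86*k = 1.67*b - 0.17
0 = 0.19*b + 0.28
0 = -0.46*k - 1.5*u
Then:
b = -1.47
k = 3.06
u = -0.94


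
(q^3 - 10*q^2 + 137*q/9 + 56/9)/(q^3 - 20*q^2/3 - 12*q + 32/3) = (9*q^2 - 18*q - 7)/(3*(3*q^2 + 4*q - 4))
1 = 1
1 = 1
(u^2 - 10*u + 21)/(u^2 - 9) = (u - 7)/(u + 3)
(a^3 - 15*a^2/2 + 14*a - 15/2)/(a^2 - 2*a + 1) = (2*a^2 - 13*a + 15)/(2*(a - 1))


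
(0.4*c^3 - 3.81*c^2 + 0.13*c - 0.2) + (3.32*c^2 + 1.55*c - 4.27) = 0.4*c^3 - 0.49*c^2 + 1.68*c - 4.47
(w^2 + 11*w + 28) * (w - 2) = w^3 + 9*w^2 + 6*w - 56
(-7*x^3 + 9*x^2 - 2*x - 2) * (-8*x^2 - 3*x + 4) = 56*x^5 - 51*x^4 - 39*x^3 + 58*x^2 - 2*x - 8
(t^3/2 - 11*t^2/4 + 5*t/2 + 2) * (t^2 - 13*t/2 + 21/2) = t^5/2 - 6*t^4 + 205*t^3/8 - 345*t^2/8 + 53*t/4 + 21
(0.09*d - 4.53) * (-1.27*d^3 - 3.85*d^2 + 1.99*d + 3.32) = -0.1143*d^4 + 5.4066*d^3 + 17.6196*d^2 - 8.7159*d - 15.0396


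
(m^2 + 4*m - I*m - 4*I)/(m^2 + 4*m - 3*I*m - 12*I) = (m - I)/(m - 3*I)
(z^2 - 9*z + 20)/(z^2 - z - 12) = (z - 5)/(z + 3)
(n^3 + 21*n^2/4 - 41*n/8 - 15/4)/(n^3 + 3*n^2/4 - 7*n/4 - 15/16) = 2*(n + 6)/(2*n + 3)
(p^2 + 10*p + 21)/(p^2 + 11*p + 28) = (p + 3)/(p + 4)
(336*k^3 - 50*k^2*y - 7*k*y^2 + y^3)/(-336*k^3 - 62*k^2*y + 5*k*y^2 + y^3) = (-6*k + y)/(6*k + y)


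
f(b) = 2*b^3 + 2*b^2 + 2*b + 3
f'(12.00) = 914.00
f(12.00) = 3771.00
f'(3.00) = 68.00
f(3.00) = 81.00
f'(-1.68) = 12.21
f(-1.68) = -4.20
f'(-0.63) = 1.86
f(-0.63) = 2.03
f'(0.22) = 3.17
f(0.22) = 3.56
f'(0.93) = 10.91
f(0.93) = 8.20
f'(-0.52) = 1.54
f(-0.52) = 2.22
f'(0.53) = 5.81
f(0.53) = 4.92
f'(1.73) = 26.88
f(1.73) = 22.80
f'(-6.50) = 229.50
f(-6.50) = -474.75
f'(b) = 6*b^2 + 4*b + 2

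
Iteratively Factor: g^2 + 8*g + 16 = (g + 4)*(g + 4)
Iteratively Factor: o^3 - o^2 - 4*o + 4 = (o - 2)*(o^2 + o - 2) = (o - 2)*(o - 1)*(o + 2)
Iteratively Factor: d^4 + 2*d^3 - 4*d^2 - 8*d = (d + 2)*(d^3 - 4*d) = d*(d + 2)*(d^2 - 4) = d*(d + 2)^2*(d - 2)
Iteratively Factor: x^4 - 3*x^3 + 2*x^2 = (x - 2)*(x^3 - x^2) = (x - 2)*(x - 1)*(x^2) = x*(x - 2)*(x - 1)*(x)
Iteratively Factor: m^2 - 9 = (m + 3)*(m - 3)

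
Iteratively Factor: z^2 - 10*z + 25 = (z - 5)*(z - 5)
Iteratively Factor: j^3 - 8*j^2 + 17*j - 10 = (j - 1)*(j^2 - 7*j + 10) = (j - 5)*(j - 1)*(j - 2)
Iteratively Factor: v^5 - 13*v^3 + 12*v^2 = (v)*(v^4 - 13*v^2 + 12*v) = v*(v - 1)*(v^3 + v^2 - 12*v) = v*(v - 3)*(v - 1)*(v^2 + 4*v) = v*(v - 3)*(v - 1)*(v + 4)*(v)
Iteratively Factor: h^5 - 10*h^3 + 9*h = (h - 1)*(h^4 + h^3 - 9*h^2 - 9*h) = (h - 1)*(h + 3)*(h^3 - 2*h^2 - 3*h) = h*(h - 1)*(h + 3)*(h^2 - 2*h - 3) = h*(h - 1)*(h + 1)*(h + 3)*(h - 3)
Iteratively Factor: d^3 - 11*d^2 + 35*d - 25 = (d - 5)*(d^2 - 6*d + 5) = (d - 5)^2*(d - 1)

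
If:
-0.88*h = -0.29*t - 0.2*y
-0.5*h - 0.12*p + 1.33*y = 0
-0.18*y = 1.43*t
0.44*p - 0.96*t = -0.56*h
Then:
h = 0.00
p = 0.00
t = 0.00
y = 0.00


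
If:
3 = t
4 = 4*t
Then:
No Solution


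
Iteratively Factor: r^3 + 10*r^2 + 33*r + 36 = (r + 3)*(r^2 + 7*r + 12) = (r + 3)*(r + 4)*(r + 3)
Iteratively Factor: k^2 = (k)*(k)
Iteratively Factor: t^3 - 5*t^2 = (t - 5)*(t^2) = t*(t - 5)*(t)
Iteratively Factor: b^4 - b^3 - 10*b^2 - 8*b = (b)*(b^3 - b^2 - 10*b - 8) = b*(b + 2)*(b^2 - 3*b - 4) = b*(b - 4)*(b + 2)*(b + 1)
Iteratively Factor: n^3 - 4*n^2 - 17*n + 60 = (n + 4)*(n^2 - 8*n + 15) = (n - 3)*(n + 4)*(n - 5)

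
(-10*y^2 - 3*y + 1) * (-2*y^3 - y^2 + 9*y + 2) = 20*y^5 + 16*y^4 - 89*y^3 - 48*y^2 + 3*y + 2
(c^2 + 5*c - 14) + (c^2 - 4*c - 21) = 2*c^2 + c - 35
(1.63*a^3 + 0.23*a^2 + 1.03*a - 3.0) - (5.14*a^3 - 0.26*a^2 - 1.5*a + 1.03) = -3.51*a^3 + 0.49*a^2 + 2.53*a - 4.03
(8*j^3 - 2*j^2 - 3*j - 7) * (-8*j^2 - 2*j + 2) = -64*j^5 + 44*j^3 + 58*j^2 + 8*j - 14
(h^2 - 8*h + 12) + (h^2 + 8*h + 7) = 2*h^2 + 19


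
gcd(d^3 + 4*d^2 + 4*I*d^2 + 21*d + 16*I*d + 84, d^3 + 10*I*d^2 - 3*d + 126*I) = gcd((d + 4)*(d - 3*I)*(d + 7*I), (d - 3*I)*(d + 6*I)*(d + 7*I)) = d^2 + 4*I*d + 21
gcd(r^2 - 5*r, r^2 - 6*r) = r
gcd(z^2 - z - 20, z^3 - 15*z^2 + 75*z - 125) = z - 5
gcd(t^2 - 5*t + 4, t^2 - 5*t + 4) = t^2 - 5*t + 4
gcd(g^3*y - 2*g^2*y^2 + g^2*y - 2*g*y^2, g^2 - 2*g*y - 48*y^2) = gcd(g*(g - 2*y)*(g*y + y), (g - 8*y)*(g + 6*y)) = 1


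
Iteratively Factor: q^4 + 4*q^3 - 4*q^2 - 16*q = (q)*(q^3 + 4*q^2 - 4*q - 16) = q*(q + 2)*(q^2 + 2*q - 8) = q*(q - 2)*(q + 2)*(q + 4)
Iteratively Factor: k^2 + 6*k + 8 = (k + 2)*(k + 4)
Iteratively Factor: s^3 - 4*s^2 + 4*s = (s - 2)*(s^2 - 2*s) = (s - 2)^2*(s)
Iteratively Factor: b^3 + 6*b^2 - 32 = (b + 4)*(b^2 + 2*b - 8) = (b - 2)*(b + 4)*(b + 4)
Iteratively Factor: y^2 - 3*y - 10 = (y - 5)*(y + 2)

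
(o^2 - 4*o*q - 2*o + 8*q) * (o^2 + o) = o^4 - 4*o^3*q - o^3 + 4*o^2*q - 2*o^2 + 8*o*q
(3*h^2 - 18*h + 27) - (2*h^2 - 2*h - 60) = h^2 - 16*h + 87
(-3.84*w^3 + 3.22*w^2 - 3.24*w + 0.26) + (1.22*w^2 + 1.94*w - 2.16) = -3.84*w^3 + 4.44*w^2 - 1.3*w - 1.9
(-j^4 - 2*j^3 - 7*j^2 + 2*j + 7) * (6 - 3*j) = 3*j^5 + 9*j^3 - 48*j^2 - 9*j + 42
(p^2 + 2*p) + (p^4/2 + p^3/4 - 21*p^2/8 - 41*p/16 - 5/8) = p^4/2 + p^3/4 - 13*p^2/8 - 9*p/16 - 5/8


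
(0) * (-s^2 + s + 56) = 0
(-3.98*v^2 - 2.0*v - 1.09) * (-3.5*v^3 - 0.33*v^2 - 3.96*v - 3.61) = 13.93*v^5 + 8.3134*v^4 + 20.2358*v^3 + 22.6475*v^2 + 11.5364*v + 3.9349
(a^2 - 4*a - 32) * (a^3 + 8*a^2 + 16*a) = a^5 + 4*a^4 - 48*a^3 - 320*a^2 - 512*a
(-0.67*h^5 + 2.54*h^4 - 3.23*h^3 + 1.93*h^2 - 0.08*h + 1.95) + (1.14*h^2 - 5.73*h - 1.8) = -0.67*h^5 + 2.54*h^4 - 3.23*h^3 + 3.07*h^2 - 5.81*h + 0.15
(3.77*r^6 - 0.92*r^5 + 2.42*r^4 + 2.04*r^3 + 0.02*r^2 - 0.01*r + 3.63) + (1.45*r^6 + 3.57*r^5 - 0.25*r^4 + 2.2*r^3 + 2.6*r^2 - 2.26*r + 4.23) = 5.22*r^6 + 2.65*r^5 + 2.17*r^4 + 4.24*r^3 + 2.62*r^2 - 2.27*r + 7.86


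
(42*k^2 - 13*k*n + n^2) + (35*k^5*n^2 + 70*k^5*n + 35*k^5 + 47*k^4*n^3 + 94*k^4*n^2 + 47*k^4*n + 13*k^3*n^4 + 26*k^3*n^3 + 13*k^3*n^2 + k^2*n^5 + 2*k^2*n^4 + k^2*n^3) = 35*k^5*n^2 + 70*k^5*n + 35*k^5 + 47*k^4*n^3 + 94*k^4*n^2 + 47*k^4*n + 13*k^3*n^4 + 26*k^3*n^3 + 13*k^3*n^2 + k^2*n^5 + 2*k^2*n^4 + k^2*n^3 + 42*k^2 - 13*k*n + n^2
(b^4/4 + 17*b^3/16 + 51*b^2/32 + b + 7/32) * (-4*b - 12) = -b^5 - 29*b^4/4 - 153*b^3/8 - 185*b^2/8 - 103*b/8 - 21/8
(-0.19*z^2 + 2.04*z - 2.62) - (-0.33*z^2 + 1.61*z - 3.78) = 0.14*z^2 + 0.43*z + 1.16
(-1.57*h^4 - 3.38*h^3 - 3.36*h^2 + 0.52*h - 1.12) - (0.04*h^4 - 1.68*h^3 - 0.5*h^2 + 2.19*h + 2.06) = -1.61*h^4 - 1.7*h^3 - 2.86*h^2 - 1.67*h - 3.18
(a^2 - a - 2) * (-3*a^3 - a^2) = -3*a^5 + 2*a^4 + 7*a^3 + 2*a^2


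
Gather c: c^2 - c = c^2 - c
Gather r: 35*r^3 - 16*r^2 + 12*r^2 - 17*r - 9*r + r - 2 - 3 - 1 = 35*r^3 - 4*r^2 - 25*r - 6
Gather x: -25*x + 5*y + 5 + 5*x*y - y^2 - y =x*(5*y - 25) - y^2 + 4*y + 5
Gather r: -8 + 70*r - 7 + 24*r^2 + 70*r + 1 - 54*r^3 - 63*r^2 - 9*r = -54*r^3 - 39*r^2 + 131*r - 14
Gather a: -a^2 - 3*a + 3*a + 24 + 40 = 64 - a^2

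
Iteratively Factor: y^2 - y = (y - 1)*(y)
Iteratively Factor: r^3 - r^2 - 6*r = (r)*(r^2 - r - 6) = r*(r - 3)*(r + 2)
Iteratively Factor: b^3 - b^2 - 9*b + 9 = (b + 3)*(b^2 - 4*b + 3) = (b - 3)*(b + 3)*(b - 1)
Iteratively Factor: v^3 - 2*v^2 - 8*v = (v - 4)*(v^2 + 2*v) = v*(v - 4)*(v + 2)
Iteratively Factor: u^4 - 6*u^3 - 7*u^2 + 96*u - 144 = (u - 3)*(u^3 - 3*u^2 - 16*u + 48) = (u - 3)^2*(u^2 - 16) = (u - 4)*(u - 3)^2*(u + 4)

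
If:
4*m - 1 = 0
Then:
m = 1/4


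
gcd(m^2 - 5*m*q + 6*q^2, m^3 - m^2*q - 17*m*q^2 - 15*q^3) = 1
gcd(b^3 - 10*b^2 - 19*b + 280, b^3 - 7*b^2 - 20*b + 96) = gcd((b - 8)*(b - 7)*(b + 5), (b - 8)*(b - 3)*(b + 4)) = b - 8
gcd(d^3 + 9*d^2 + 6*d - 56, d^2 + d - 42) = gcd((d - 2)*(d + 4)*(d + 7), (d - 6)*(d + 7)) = d + 7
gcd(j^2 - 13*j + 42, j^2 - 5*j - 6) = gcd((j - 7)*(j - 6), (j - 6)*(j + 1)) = j - 6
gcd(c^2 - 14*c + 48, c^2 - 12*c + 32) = c - 8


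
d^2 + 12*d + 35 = (d + 5)*(d + 7)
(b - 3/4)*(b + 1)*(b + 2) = b^3 + 9*b^2/4 - b/4 - 3/2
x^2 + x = x*(x + 1)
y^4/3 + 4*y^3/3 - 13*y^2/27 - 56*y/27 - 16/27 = (y/3 + 1/3)*(y - 4/3)*(y + 1/3)*(y + 4)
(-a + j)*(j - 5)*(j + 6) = -a*j^2 - a*j + 30*a + j^3 + j^2 - 30*j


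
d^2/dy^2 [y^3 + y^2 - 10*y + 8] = 6*y + 2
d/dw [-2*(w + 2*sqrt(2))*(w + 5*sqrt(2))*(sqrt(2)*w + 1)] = -6*sqrt(2)*w^2 - 60*w - 54*sqrt(2)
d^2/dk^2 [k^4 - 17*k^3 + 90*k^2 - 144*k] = 12*k^2 - 102*k + 180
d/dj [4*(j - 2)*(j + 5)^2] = 4*(j + 5)*(3*j + 1)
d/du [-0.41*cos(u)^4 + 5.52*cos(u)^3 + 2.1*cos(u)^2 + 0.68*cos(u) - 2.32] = (1.64*cos(u)^3 - 16.56*cos(u)^2 - 4.2*cos(u) - 0.68)*sin(u)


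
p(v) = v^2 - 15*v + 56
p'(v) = 2*v - 15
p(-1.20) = 75.44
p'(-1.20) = -17.40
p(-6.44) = 194.07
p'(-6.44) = -27.88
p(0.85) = 43.97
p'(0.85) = -13.30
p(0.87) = 43.71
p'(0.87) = -13.26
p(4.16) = 10.91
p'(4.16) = -6.68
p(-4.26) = 138.05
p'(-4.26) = -23.52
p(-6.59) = 198.28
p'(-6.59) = -28.18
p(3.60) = 14.96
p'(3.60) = -7.80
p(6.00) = 2.00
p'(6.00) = -3.00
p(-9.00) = 272.00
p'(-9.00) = -33.00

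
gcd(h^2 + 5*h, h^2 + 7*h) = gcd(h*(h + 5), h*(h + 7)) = h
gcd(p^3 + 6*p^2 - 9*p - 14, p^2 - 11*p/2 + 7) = p - 2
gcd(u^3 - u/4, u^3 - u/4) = u^3 - u/4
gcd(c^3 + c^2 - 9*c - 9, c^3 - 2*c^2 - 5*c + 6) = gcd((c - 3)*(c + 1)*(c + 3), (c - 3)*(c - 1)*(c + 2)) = c - 3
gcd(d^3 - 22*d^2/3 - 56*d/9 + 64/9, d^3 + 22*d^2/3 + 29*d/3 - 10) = d - 2/3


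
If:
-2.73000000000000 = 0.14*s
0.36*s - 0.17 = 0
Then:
No Solution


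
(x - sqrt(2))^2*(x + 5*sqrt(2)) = x^3 + 3*sqrt(2)*x^2 - 18*x + 10*sqrt(2)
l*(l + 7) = l^2 + 7*l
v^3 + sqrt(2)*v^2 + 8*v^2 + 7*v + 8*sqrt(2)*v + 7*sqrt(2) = (v + 1)*(v + 7)*(v + sqrt(2))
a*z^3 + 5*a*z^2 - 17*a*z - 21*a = (z - 3)*(z + 7)*(a*z + a)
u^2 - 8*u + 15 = (u - 5)*(u - 3)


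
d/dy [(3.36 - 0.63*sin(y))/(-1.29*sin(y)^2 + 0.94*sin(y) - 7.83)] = (-0.8127*sin(y)^2 + 8.6688*sin(y) + 1.7745)*cos(y)/(1.6641*sin(y)^4 - 2.4252*sin(y)^3 + 21.085*sin(y)^2 - 14.7204*sin(y) + 61.3089)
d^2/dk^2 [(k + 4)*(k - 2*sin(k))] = 2*(k + 4)*sin(k) - 4*cos(k) + 2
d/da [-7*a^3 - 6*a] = -21*a^2 - 6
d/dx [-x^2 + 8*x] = 8 - 2*x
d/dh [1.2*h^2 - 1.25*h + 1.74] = 2.4*h - 1.25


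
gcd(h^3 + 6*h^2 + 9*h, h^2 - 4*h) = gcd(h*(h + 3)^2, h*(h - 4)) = h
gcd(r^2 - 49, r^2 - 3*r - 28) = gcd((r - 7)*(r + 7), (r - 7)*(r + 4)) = r - 7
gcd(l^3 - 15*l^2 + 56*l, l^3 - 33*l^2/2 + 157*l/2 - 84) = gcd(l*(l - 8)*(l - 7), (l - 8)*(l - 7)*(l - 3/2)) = l^2 - 15*l + 56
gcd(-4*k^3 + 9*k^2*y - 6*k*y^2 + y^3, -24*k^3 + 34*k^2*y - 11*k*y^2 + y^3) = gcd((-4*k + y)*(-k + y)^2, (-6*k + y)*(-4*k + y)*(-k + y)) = 4*k^2 - 5*k*y + y^2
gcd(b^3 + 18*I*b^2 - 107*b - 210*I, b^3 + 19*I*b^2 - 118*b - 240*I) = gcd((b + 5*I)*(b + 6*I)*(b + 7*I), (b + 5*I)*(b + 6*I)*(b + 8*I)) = b^2 + 11*I*b - 30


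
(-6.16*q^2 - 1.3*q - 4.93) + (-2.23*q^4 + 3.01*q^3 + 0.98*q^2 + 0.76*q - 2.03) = -2.23*q^4 + 3.01*q^3 - 5.18*q^2 - 0.54*q - 6.96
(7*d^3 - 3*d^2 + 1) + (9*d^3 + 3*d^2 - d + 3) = 16*d^3 - d + 4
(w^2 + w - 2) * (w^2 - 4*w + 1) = w^4 - 3*w^3 - 5*w^2 + 9*w - 2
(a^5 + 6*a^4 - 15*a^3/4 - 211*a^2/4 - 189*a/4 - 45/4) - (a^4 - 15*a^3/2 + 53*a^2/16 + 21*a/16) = a^5 + 5*a^4 + 15*a^3/4 - 897*a^2/16 - 777*a/16 - 45/4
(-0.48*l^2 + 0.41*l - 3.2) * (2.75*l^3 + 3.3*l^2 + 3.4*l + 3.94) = -1.32*l^5 - 0.4565*l^4 - 9.079*l^3 - 11.0572*l^2 - 9.2646*l - 12.608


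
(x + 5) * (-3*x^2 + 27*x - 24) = -3*x^3 + 12*x^2 + 111*x - 120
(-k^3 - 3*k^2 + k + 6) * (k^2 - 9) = -k^5 - 3*k^4 + 10*k^3 + 33*k^2 - 9*k - 54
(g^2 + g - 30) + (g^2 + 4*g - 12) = 2*g^2 + 5*g - 42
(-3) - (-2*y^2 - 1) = 2*y^2 - 2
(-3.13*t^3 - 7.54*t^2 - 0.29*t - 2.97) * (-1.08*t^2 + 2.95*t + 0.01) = 3.3804*t^5 - 1.0903*t^4 - 21.9611*t^3 + 2.2767*t^2 - 8.7644*t - 0.0297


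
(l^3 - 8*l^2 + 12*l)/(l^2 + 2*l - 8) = l*(l - 6)/(l + 4)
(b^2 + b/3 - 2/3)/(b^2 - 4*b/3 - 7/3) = (3*b - 2)/(3*b - 7)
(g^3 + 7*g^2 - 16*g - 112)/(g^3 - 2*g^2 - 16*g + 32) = (g + 7)/(g - 2)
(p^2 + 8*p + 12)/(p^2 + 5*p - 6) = (p + 2)/(p - 1)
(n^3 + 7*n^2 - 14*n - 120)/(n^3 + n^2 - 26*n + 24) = (n + 5)/(n - 1)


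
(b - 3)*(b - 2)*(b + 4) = b^3 - b^2 - 14*b + 24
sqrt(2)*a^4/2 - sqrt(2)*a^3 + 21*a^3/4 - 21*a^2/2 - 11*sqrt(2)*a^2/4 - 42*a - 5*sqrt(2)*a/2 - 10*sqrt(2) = (a/2 + 1)*(a - 4)*(a + 5*sqrt(2))*(sqrt(2)*a + 1/2)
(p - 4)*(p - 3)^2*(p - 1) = p^4 - 11*p^3 + 43*p^2 - 69*p + 36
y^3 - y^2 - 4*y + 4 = (y - 2)*(y - 1)*(y + 2)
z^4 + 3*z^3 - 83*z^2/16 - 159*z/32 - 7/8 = (z - 7/4)*(z + 1/4)*(z + 1/2)*(z + 4)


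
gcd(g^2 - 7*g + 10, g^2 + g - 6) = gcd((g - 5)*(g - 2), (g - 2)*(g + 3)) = g - 2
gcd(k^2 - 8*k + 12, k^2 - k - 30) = k - 6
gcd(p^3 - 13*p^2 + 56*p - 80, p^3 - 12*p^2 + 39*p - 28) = p - 4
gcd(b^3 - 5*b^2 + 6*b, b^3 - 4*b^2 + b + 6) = b^2 - 5*b + 6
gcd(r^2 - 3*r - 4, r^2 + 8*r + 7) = r + 1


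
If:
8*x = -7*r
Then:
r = -8*x/7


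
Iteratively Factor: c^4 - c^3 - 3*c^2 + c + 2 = (c - 2)*(c^3 + c^2 - c - 1) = (c - 2)*(c - 1)*(c^2 + 2*c + 1) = (c - 2)*(c - 1)*(c + 1)*(c + 1)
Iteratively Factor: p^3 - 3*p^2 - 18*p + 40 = (p - 2)*(p^2 - p - 20) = (p - 5)*(p - 2)*(p + 4)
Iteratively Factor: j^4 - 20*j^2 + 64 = (j - 2)*(j^3 + 2*j^2 - 16*j - 32) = (j - 2)*(j + 4)*(j^2 - 2*j - 8) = (j - 2)*(j + 2)*(j + 4)*(j - 4)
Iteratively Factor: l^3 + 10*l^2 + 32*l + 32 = (l + 2)*(l^2 + 8*l + 16) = (l + 2)*(l + 4)*(l + 4)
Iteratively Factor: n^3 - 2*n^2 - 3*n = (n + 1)*(n^2 - 3*n) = n*(n + 1)*(n - 3)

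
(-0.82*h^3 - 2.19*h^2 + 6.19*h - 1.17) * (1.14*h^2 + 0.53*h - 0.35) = -0.9348*h^5 - 2.9312*h^4 + 6.1829*h^3 + 2.7134*h^2 - 2.7866*h + 0.4095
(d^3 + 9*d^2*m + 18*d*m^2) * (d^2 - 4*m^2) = d^5 + 9*d^4*m + 14*d^3*m^2 - 36*d^2*m^3 - 72*d*m^4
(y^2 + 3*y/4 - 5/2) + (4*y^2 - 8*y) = 5*y^2 - 29*y/4 - 5/2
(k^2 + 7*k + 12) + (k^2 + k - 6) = 2*k^2 + 8*k + 6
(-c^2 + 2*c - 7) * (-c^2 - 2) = c^4 - 2*c^3 + 9*c^2 - 4*c + 14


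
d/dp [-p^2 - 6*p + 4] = -2*p - 6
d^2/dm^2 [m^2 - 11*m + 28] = 2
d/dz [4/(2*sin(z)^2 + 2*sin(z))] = -(4/tan(z) + 2*cos(z)/sin(z)^2)/(sin(z) + 1)^2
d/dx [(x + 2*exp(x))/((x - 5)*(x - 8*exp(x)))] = ((x - 5)*(x - 8*exp(x))*(2*exp(x) + 1) + (x - 5)*(x + 2*exp(x))*(8*exp(x) - 1) - (x - 8*exp(x))*(x + 2*exp(x)))/((x - 5)^2*(x - 8*exp(x))^2)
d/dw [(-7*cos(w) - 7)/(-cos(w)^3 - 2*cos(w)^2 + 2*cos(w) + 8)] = 56*(11*cos(w) + 5*cos(2*w) + cos(3*w) + 17)*sin(w)/(-8*sin(w)^2 - 5*cos(w) + cos(3*w) - 24)^2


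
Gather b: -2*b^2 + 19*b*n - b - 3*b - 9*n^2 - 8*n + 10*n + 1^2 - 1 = -2*b^2 + b*(19*n - 4) - 9*n^2 + 2*n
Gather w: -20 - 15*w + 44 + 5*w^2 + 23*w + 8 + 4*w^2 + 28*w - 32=9*w^2 + 36*w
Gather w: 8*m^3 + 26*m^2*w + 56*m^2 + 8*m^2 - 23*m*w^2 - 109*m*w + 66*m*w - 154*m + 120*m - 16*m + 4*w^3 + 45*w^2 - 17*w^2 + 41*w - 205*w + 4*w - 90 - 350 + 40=8*m^3 + 64*m^2 - 50*m + 4*w^3 + w^2*(28 - 23*m) + w*(26*m^2 - 43*m - 160) - 400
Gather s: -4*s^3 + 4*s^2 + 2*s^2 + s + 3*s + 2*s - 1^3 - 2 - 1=-4*s^3 + 6*s^2 + 6*s - 4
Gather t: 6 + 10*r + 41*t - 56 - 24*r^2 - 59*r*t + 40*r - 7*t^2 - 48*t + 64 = -24*r^2 + 50*r - 7*t^2 + t*(-59*r - 7) + 14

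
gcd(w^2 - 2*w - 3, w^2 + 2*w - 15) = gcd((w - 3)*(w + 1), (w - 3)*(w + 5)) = w - 3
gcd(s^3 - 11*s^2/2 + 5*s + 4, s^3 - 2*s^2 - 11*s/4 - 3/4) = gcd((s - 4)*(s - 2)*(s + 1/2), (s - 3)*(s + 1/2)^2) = s + 1/2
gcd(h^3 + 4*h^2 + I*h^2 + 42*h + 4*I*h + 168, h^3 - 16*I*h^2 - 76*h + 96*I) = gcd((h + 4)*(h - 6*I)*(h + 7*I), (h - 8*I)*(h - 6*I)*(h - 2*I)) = h - 6*I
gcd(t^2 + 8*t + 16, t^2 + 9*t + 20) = t + 4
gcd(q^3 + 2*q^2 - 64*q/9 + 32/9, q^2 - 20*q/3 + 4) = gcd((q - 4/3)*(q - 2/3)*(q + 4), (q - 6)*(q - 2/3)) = q - 2/3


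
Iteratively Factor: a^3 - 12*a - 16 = (a + 2)*(a^2 - 2*a - 8) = (a + 2)^2*(a - 4)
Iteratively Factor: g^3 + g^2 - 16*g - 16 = (g - 4)*(g^2 + 5*g + 4) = (g - 4)*(g + 4)*(g + 1)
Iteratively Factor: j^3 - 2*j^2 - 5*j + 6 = (j - 3)*(j^2 + j - 2) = (j - 3)*(j + 2)*(j - 1)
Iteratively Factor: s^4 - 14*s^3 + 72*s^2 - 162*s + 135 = (s - 5)*(s^3 - 9*s^2 + 27*s - 27) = (s - 5)*(s - 3)*(s^2 - 6*s + 9) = (s - 5)*(s - 3)^2*(s - 3)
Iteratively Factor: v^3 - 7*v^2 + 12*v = (v - 4)*(v^2 - 3*v) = (v - 4)*(v - 3)*(v)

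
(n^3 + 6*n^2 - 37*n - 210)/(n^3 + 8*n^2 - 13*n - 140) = (n - 6)/(n - 4)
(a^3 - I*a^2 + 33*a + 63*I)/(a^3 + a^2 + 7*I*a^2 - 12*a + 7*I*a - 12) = (a^2 - 4*I*a + 21)/(a^2 + a*(1 + 4*I) + 4*I)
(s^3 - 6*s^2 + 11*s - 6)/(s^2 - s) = s - 5 + 6/s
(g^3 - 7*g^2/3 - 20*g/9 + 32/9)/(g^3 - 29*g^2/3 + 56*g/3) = (3*g^2 + g - 4)/(3*g*(g - 7))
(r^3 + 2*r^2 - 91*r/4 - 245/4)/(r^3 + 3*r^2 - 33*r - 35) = (r^2 + 7*r + 49/4)/(r^2 + 8*r + 7)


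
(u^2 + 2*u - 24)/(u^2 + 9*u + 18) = (u - 4)/(u + 3)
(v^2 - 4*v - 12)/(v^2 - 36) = (v + 2)/(v + 6)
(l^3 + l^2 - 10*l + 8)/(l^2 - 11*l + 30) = (l^3 + l^2 - 10*l + 8)/(l^2 - 11*l + 30)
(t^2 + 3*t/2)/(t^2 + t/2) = (2*t + 3)/(2*t + 1)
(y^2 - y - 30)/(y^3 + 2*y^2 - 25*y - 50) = (y - 6)/(y^2 - 3*y - 10)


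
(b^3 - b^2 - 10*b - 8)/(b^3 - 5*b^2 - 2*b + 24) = (b + 1)/(b - 3)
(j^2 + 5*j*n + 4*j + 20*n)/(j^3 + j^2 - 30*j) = (j^2 + 5*j*n + 4*j + 20*n)/(j*(j^2 + j - 30))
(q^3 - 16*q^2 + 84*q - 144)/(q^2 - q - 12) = (q^2 - 12*q + 36)/(q + 3)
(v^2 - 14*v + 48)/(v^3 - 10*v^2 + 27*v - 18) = (v - 8)/(v^2 - 4*v + 3)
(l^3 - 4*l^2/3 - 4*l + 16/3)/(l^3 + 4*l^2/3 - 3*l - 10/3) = (3*l^2 - 10*l + 8)/(3*l^2 - 2*l - 5)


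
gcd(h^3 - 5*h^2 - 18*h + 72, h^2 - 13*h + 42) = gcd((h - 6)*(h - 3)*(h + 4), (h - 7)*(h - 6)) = h - 6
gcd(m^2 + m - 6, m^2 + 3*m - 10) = m - 2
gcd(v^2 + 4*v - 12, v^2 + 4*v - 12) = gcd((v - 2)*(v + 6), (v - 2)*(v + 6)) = v^2 + 4*v - 12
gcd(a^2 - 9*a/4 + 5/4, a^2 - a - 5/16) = a - 5/4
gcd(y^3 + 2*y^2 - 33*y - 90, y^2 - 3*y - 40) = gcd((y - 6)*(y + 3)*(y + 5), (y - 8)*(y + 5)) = y + 5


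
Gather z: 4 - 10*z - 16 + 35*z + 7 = 25*z - 5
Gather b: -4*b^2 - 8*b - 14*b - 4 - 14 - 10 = -4*b^2 - 22*b - 28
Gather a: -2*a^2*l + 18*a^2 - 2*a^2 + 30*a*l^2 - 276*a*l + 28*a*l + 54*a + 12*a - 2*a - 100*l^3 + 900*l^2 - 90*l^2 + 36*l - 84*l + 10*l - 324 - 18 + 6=a^2*(16 - 2*l) + a*(30*l^2 - 248*l + 64) - 100*l^3 + 810*l^2 - 38*l - 336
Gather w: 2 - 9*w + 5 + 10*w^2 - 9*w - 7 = 10*w^2 - 18*w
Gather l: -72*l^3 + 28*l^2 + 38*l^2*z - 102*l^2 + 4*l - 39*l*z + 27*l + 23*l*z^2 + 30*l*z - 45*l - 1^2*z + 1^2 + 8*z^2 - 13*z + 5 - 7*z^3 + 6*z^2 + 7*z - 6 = -72*l^3 + l^2*(38*z - 74) + l*(23*z^2 - 9*z - 14) - 7*z^3 + 14*z^2 - 7*z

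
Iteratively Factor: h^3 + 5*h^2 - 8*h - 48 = (h + 4)*(h^2 + h - 12) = (h + 4)^2*(h - 3)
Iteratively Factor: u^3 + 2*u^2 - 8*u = (u)*(u^2 + 2*u - 8) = u*(u + 4)*(u - 2)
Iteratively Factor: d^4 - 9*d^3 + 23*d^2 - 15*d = (d - 5)*(d^3 - 4*d^2 + 3*d) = d*(d - 5)*(d^2 - 4*d + 3) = d*(d - 5)*(d - 3)*(d - 1)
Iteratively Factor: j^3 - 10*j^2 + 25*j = (j - 5)*(j^2 - 5*j) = (j - 5)^2*(j)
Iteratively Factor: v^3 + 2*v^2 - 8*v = (v + 4)*(v^2 - 2*v) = (v - 2)*(v + 4)*(v)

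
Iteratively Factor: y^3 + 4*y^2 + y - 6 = (y - 1)*(y^2 + 5*y + 6) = (y - 1)*(y + 2)*(y + 3)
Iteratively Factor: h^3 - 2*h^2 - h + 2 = (h - 2)*(h^2 - 1) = (h - 2)*(h + 1)*(h - 1)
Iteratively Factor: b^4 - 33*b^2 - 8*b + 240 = (b + 4)*(b^3 - 4*b^2 - 17*b + 60) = (b - 5)*(b + 4)*(b^2 + b - 12) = (b - 5)*(b + 4)^2*(b - 3)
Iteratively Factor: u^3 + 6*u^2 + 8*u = (u + 4)*(u^2 + 2*u) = (u + 2)*(u + 4)*(u)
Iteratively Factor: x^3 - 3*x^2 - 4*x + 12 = (x - 3)*(x^2 - 4) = (x - 3)*(x - 2)*(x + 2)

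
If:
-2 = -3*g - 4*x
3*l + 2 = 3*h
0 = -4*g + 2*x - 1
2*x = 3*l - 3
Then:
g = 0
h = 2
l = 4/3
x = 1/2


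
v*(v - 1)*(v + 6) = v^3 + 5*v^2 - 6*v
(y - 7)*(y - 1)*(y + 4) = y^3 - 4*y^2 - 25*y + 28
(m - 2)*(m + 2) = m^2 - 4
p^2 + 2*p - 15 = (p - 3)*(p + 5)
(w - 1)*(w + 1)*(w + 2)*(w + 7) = w^4 + 9*w^3 + 13*w^2 - 9*w - 14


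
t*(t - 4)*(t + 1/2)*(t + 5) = t^4 + 3*t^3/2 - 39*t^2/2 - 10*t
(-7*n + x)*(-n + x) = 7*n^2 - 8*n*x + x^2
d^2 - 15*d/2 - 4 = (d - 8)*(d + 1/2)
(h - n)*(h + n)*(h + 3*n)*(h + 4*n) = h^4 + 7*h^3*n + 11*h^2*n^2 - 7*h*n^3 - 12*n^4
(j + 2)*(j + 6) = j^2 + 8*j + 12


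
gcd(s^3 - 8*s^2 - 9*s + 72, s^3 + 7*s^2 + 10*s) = 1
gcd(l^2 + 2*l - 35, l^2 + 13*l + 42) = l + 7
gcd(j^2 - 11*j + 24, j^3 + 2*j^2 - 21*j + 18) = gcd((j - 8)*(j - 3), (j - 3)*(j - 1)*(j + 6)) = j - 3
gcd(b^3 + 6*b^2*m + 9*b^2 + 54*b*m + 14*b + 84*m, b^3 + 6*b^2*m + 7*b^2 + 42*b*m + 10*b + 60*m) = b^2 + 6*b*m + 2*b + 12*m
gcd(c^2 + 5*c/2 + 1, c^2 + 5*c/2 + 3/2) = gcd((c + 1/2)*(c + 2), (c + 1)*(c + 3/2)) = 1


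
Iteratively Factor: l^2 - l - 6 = (l + 2)*(l - 3)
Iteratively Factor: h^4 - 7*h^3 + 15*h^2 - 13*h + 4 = (h - 1)*(h^3 - 6*h^2 + 9*h - 4) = (h - 1)^2*(h^2 - 5*h + 4) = (h - 4)*(h - 1)^2*(h - 1)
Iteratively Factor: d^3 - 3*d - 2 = (d + 1)*(d^2 - d - 2) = (d + 1)^2*(d - 2)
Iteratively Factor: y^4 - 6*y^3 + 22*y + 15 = (y - 5)*(y^3 - y^2 - 5*y - 3) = (y - 5)*(y + 1)*(y^2 - 2*y - 3) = (y - 5)*(y + 1)^2*(y - 3)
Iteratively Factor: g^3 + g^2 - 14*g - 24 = (g + 3)*(g^2 - 2*g - 8) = (g - 4)*(g + 3)*(g + 2)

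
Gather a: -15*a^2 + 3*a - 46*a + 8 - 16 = -15*a^2 - 43*a - 8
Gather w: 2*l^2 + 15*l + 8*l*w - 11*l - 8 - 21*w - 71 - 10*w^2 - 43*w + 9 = 2*l^2 + 4*l - 10*w^2 + w*(8*l - 64) - 70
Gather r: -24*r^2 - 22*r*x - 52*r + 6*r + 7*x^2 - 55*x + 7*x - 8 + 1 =-24*r^2 + r*(-22*x - 46) + 7*x^2 - 48*x - 7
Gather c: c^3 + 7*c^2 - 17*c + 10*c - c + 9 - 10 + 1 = c^3 + 7*c^2 - 8*c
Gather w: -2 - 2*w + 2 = -2*w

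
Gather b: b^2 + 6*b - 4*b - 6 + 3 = b^2 + 2*b - 3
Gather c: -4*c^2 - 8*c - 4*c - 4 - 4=-4*c^2 - 12*c - 8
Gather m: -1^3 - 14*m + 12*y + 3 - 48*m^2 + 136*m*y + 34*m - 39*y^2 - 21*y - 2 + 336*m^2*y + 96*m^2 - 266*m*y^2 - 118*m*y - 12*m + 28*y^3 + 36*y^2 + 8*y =m^2*(336*y + 48) + m*(-266*y^2 + 18*y + 8) + 28*y^3 - 3*y^2 - y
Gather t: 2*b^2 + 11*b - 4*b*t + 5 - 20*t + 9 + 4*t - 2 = 2*b^2 + 11*b + t*(-4*b - 16) + 12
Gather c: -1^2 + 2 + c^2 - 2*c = c^2 - 2*c + 1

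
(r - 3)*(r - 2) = r^2 - 5*r + 6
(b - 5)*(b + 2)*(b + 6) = b^3 + 3*b^2 - 28*b - 60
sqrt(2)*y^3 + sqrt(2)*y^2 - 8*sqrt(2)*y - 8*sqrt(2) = (y - 2*sqrt(2))*(y + 2*sqrt(2))*(sqrt(2)*y + sqrt(2))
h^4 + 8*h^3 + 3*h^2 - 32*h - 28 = (h - 2)*(h + 1)*(h + 2)*(h + 7)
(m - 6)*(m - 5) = m^2 - 11*m + 30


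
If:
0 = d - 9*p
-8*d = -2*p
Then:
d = 0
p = 0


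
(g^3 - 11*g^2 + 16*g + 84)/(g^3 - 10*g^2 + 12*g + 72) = (g - 7)/(g - 6)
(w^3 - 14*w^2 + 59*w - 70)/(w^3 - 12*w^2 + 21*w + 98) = (w^2 - 7*w + 10)/(w^2 - 5*w - 14)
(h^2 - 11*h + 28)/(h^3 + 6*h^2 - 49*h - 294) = (h - 4)/(h^2 + 13*h + 42)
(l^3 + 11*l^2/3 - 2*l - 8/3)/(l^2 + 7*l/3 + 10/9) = 3*(l^2 + 3*l - 4)/(3*l + 5)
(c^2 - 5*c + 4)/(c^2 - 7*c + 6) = (c - 4)/(c - 6)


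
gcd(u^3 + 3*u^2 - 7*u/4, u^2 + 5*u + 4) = 1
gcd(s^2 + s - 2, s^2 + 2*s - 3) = s - 1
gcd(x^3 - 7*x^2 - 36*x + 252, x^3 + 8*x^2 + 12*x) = x + 6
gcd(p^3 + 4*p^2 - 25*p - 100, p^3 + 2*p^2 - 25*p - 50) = p^2 - 25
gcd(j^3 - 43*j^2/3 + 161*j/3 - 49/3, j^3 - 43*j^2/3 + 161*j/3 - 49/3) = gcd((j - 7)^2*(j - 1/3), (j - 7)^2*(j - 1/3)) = j^3 - 43*j^2/3 + 161*j/3 - 49/3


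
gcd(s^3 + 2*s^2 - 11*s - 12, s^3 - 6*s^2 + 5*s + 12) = s^2 - 2*s - 3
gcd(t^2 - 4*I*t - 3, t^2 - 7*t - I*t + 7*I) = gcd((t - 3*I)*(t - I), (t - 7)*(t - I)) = t - I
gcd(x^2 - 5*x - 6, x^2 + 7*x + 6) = x + 1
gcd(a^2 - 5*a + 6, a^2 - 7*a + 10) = a - 2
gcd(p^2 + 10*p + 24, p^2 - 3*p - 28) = p + 4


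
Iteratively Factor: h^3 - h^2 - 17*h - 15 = (h + 1)*(h^2 - 2*h - 15) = (h - 5)*(h + 1)*(h + 3)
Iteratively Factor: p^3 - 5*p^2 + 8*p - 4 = (p - 2)*(p^2 - 3*p + 2) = (p - 2)*(p - 1)*(p - 2)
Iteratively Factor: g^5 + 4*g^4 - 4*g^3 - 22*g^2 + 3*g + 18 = (g + 3)*(g^4 + g^3 - 7*g^2 - g + 6) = (g + 1)*(g + 3)*(g^3 - 7*g + 6) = (g + 1)*(g + 3)^2*(g^2 - 3*g + 2) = (g - 2)*(g + 1)*(g + 3)^2*(g - 1)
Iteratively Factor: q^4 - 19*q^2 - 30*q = (q + 2)*(q^3 - 2*q^2 - 15*q) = (q + 2)*(q + 3)*(q^2 - 5*q) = q*(q + 2)*(q + 3)*(q - 5)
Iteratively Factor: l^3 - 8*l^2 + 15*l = (l - 5)*(l^2 - 3*l) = (l - 5)*(l - 3)*(l)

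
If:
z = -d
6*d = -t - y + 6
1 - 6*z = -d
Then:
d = -1/7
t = 48/7 - y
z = 1/7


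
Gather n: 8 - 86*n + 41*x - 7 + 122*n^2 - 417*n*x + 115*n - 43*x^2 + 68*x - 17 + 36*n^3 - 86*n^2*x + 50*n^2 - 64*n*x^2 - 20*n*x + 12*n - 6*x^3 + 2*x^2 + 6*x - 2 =36*n^3 + n^2*(172 - 86*x) + n*(-64*x^2 - 437*x + 41) - 6*x^3 - 41*x^2 + 115*x - 18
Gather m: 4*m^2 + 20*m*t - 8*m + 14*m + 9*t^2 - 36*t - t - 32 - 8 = 4*m^2 + m*(20*t + 6) + 9*t^2 - 37*t - 40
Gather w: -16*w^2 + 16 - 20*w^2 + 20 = 36 - 36*w^2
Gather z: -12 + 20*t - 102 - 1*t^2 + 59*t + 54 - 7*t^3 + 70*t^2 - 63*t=-7*t^3 + 69*t^2 + 16*t - 60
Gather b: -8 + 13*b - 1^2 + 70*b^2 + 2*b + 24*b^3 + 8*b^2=24*b^3 + 78*b^2 + 15*b - 9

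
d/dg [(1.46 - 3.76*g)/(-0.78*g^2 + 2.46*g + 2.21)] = (-2.9328*g^2 + 2.2776*g - 11.9012)/(0.6084*g^4 - 3.8376*g^3 + 2.604*g^2 + 10.8732*g + 4.8841)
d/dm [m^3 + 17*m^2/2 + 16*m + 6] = 3*m^2 + 17*m + 16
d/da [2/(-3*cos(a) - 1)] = -6*sin(a)/(3*cos(a) + 1)^2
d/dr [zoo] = 0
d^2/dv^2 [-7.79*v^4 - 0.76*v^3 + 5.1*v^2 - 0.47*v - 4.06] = -93.48*v^2 - 4.56*v + 10.2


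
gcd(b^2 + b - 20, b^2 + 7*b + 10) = b + 5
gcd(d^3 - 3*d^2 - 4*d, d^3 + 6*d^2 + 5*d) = d^2 + d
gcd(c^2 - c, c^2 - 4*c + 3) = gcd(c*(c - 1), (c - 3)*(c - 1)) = c - 1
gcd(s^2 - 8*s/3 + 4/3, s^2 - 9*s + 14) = s - 2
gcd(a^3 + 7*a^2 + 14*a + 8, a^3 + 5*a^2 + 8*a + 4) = a^2 + 3*a + 2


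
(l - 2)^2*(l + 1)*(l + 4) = l^4 + l^3 - 12*l^2 + 4*l + 16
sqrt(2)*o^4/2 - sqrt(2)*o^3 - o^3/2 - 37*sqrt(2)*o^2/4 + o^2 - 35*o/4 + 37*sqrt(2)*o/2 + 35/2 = (o - 2)*(o - 7*sqrt(2)/2)*(o + 5*sqrt(2)/2)*(sqrt(2)*o/2 + 1/2)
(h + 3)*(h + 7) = h^2 + 10*h + 21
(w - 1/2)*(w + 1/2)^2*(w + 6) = w^4 + 13*w^3/2 + 11*w^2/4 - 13*w/8 - 3/4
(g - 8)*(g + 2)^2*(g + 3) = g^4 - g^3 - 40*g^2 - 116*g - 96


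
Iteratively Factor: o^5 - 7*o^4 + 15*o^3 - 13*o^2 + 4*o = (o - 1)*(o^4 - 6*o^3 + 9*o^2 - 4*o) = o*(o - 1)*(o^3 - 6*o^2 + 9*o - 4) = o*(o - 1)^2*(o^2 - 5*o + 4) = o*(o - 4)*(o - 1)^2*(o - 1)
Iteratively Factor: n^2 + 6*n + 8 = (n + 2)*(n + 4)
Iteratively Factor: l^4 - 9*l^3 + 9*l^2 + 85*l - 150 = (l - 5)*(l^3 - 4*l^2 - 11*l + 30) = (l - 5)*(l - 2)*(l^2 - 2*l - 15) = (l - 5)*(l - 2)*(l + 3)*(l - 5)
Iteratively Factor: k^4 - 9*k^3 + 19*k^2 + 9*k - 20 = (k + 1)*(k^3 - 10*k^2 + 29*k - 20) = (k - 1)*(k + 1)*(k^2 - 9*k + 20) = (k - 5)*(k - 1)*(k + 1)*(k - 4)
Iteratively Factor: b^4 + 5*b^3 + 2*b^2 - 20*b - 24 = (b + 2)*(b^3 + 3*b^2 - 4*b - 12) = (b - 2)*(b + 2)*(b^2 + 5*b + 6) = (b - 2)*(b + 2)^2*(b + 3)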